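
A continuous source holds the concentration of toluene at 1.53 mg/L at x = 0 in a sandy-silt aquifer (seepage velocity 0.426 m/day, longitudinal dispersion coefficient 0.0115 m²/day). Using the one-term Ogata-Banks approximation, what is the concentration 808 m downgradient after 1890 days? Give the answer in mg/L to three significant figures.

0.508 mg/L

For a continuous step input, C/C₀ ≈ ½·erfc((x−vt)/(2√(Dt))).
vt = 0.426 × 1890 = 805.14 m and 2√(Dt) = 2√(0.0115 × 1890) = 9.324 m.
Argument (x−vt)/(2√(Dt)) = (808 − 805.14)/9.324 = 0.3067; ½·erfc(0.3067) = 0.3322.
C = 1.53 × 0.3322 = 0.508 mg/L.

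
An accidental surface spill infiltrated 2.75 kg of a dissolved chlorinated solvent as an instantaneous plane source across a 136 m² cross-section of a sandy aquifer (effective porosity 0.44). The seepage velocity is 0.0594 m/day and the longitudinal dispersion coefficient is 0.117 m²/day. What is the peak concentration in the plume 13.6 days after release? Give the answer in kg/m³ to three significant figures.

0.0103 kg/m³

The peak of an instantaneous 1D plume sits at x = vt; there the Gaussian factor is 1 and C_max = M/(n_e·A·√(4πDt)), where n_e·A is the pore area the mass is dissolved in.
√(4πDt) = √(4π × 0.117 × 13.6) = 4.472 m, so C_max = 2.75/(0.44 × 136 × 4.472) = 0.0103 kg/m³.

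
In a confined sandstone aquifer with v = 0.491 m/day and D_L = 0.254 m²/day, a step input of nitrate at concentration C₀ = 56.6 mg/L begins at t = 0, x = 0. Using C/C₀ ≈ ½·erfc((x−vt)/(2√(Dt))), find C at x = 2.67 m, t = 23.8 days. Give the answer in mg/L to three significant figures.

For a continuous step input, C/C₀ ≈ ½·erfc((x−vt)/(2√(Dt))).
vt = 0.491 × 23.8 = 11.6858 m and 2√(Dt) = 2√(0.254 × 23.8) = 4.917 m.
Argument (x−vt)/(2√(Dt)) = (2.67 − 11.6858)/4.917 = -1.834; ½·erfc(-1.834) = 0.9953.
C = 56.6 × 0.9953 = 56.3 mg/L.

56.3 mg/L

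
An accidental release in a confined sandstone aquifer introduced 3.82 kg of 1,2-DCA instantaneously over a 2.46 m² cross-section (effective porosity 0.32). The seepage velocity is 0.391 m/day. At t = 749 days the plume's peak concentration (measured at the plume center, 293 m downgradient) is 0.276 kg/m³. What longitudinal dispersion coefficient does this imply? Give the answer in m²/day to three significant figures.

At the plume center C_max = M/(n_e·A·√(4πDt)), so D = M²/(4πt·(n_e·A·C_max)²).
n_e·A·C_max = 0.32 × 2.46 × 0.276 = 0.2173 kg/m.
D = 3.82²/(4π × 749 × 0.2173²) = 0.0328 m²/day.

0.0328 m²/day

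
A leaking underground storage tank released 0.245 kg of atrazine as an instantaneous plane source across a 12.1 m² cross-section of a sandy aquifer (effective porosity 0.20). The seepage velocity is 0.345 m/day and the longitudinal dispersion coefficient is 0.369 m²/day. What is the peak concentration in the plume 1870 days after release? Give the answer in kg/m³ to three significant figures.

0.00109 kg/m³

The peak of an instantaneous 1D plume sits at x = vt; there the Gaussian factor is 1 and C_max = M/(n_e·A·√(4πDt)), where n_e·A is the pore area the mass is dissolved in.
√(4πDt) = √(4π × 0.369 × 1870) = 93.12 m, so C_max = 0.245/(0.20 × 12.1 × 93.12) = 0.00109 kg/m³.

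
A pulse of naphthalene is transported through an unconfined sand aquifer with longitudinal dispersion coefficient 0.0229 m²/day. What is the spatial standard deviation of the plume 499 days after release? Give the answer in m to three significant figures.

4.78 m

Dispersive spreading gives a Gaussian with σ² = 2Dt; advection only shifts the center.
σ = √(2 × 0.0229 × 499) = 4.78 m.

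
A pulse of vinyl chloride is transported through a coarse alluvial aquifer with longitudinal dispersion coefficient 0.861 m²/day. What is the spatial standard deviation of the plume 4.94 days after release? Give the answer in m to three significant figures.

2.92 m

Dispersive spreading gives a Gaussian with σ² = 2Dt; advection only shifts the center.
σ = √(2 × 0.861 × 4.94) = 2.92 m.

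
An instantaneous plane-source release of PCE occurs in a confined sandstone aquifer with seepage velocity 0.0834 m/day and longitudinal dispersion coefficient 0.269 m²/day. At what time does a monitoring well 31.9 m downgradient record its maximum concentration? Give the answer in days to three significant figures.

346 days

For the 1D instantaneous-source solution, setting ∂C/∂t = 0 at fixed x gives v²t² + 2Dt − x² = 0, so t = (√(D² + v²x²) − D)/v².
√(D² + v²x²) = √(0.269² + 0.0834² × 31.9²) = 2.674; v² = 0.00695556.
t = (2.674 − 0.269)/0.00695556 = 346 days (vs. the pure-advection estimate x/v = 382 d).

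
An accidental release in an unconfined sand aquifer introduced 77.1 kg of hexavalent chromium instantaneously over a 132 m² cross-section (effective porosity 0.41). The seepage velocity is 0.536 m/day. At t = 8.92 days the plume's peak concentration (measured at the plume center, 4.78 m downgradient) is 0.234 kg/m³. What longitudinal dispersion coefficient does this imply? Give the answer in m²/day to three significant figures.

At the plume center C_max = M/(n_e·A·√(4πDt)), so D = M²/(4πt·(n_e·A·C_max)²).
n_e·A·C_max = 0.41 × 132 × 0.234 = 12.66 kg/m.
D = 77.1²/(4π × 8.92 × 12.66²) = 0.331 m²/day.

0.331 m²/day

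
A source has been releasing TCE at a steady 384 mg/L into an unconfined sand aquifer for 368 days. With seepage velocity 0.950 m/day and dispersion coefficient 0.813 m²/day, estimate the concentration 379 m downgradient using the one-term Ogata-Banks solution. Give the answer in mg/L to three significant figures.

44.0 mg/L

For a continuous step input, C/C₀ ≈ ½·erfc((x−vt)/(2√(Dt))).
vt = 0.950 × 368 = 349.6 m and 2√(Dt) = 2√(0.813 × 368) = 34.59 m.
Argument (x−vt)/(2√(Dt)) = (379 − 349.6)/34.59 = 0.8500; ½·erfc(0.8500) = 0.1147.
C = 384 × 0.1147 = 44.0 mg/L.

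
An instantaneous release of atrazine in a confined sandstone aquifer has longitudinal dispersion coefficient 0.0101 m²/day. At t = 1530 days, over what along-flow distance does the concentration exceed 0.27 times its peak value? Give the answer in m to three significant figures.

The plume is Gaussian with σ = √(2Dt) = √(2 × 0.0101 × 1530) = 5.559 m.
C/C_peak = exp(−Δx²/(2σ²)) = 0.27 ⇒ Δx = σ·√(−2 ln 0.27) = 5.559 × 1.618 = 8.994 m.
Width = 2Δx = 18.0 m.

18.0 m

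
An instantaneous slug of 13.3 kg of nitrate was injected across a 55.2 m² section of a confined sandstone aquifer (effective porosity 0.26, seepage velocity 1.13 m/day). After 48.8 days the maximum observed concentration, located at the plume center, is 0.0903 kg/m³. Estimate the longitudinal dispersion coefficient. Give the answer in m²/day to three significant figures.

0.172 m²/day

At the plume center C_max = M/(n_e·A·√(4πDt)), so D = M²/(4πt·(n_e·A·C_max)²).
n_e·A·C_max = 0.26 × 55.2 × 0.0903 = 1.296 kg/m.
D = 13.3²/(4π × 48.8 × 1.296²) = 0.172 m²/day.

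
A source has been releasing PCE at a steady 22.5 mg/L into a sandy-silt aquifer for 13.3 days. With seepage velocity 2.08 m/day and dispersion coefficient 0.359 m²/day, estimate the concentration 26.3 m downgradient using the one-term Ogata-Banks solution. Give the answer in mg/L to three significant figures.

15.1 mg/L

For a continuous step input, C/C₀ ≈ ½·erfc((x−vt)/(2√(Dt))).
vt = 2.08 × 13.3 = 27.664 m and 2√(Dt) = 2√(0.359 × 13.3) = 4.370 m.
Argument (x−vt)/(2√(Dt)) = (26.3 − 27.664)/4.370 = -0.3121; ½·erfc(-0.3121) = 0.6705.
C = 22.5 × 0.6705 = 15.1 mg/L.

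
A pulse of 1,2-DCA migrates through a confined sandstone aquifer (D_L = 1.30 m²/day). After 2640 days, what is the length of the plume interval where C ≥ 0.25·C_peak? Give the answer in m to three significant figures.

The plume is Gaussian with σ = √(2Dt) = √(2 × 1.30 × 2640) = 82.85 m.
C/C_peak = exp(−Δx²/(2σ²)) = 0.25 ⇒ Δx = σ·√(−2 ln 0.25) = 82.85 × 1.665 = 137.9 m.
Width = 2Δx = 276 m.

276 m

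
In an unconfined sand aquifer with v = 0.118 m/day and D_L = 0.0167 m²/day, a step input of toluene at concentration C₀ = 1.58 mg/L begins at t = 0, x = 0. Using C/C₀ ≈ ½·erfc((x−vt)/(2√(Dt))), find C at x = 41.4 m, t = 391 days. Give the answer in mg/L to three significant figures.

For a continuous step input, C/C₀ ≈ ½·erfc((x−vt)/(2√(Dt))).
vt = 0.118 × 391 = 46.138 m and 2√(Dt) = 2√(0.0167 × 391) = 5.111 m.
Argument (x−vt)/(2√(Dt)) = (41.4 − 46.138)/5.111 = -0.9270; ½·erfc(-0.9270) = 0.9051.
C = 1.58 × 0.9051 = 1.43 mg/L.

1.43 mg/L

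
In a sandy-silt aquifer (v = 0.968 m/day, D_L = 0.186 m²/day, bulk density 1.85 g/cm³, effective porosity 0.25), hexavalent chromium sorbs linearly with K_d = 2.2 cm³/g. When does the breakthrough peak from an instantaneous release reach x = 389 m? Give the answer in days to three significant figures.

6940 days

Retardation factor R = 1 + ρ_b·K_d/n = 1 + 1.85 × 2.2/0.25 = 17.28.
Sorption retards both mechanisms: v_R = v/R = 0.05602 m/day, D_R = D/R = 0.01076 m²/day.
Peak time from v_R²t² + 2D_R t − x² = 0: t = (√(D_R² + v_R²x²) − D_R)/v_R².
√(D_R² + v_R²x²) = √(0.01076² + 0.05602² × 389²) = 21.79; v_R² = 0.003138.
t = (21.79 − 0.01076)/0.003138 = 6940 days.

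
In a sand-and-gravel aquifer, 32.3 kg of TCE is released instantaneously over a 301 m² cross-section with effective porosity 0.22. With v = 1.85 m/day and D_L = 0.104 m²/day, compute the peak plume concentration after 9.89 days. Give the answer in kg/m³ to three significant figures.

0.136 kg/m³

The peak of an instantaneous 1D plume sits at x = vt; there the Gaussian factor is 1 and C_max = M/(n_e·A·√(4πDt)), where n_e·A is the pore area the mass is dissolved in.
√(4πDt) = √(4π × 0.104 × 9.89) = 3.595 m, so C_max = 32.3/(0.22 × 301 × 3.595) = 0.136 kg/m³.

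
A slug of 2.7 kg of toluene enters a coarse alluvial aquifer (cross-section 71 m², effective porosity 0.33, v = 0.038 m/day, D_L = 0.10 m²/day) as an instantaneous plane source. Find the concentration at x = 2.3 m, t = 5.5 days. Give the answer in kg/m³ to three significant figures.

0.00601 kg/m³

For an instantaneous plane source, C(x,t) = M/(n_e·A·√(4πDt)) · exp(−(x−vt)²/(4Dt)), with n_e·A the pore (flow) area.
Plume center vt = 0.038 × 5.5 = 0.209 m, so the well at 2.3 m is 2.091 m downgradient of the peak.
√(4πDt) = 2.629 m, giving peak height M/(n_e·A·√(4πDt)) = 2.7/(0.33 × 71 × 2.629) = 0.04383 kg/m³.
(x−vt)²/(4Dt) = (2.091)²/(4 × 0.10 × 5.5) = 1.987; exp(−1.987) = 0.1371.
C = 0.04383 × 0.1371 = 0.00601 kg/m³.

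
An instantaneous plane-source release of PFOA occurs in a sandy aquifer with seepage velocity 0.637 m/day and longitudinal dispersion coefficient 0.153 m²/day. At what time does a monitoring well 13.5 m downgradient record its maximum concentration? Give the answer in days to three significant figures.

For the 1D instantaneous-source solution, setting ∂C/∂t = 0 at fixed x gives v²t² + 2Dt − x² = 0, so t = (√(D² + v²x²) − D)/v².
√(D² + v²x²) = √(0.153² + 0.637² × 13.5²) = 8.601; v² = 0.405769.
t = (8.601 − 0.153)/0.405769 = 20.8 days (vs. the pure-advection estimate x/v = 21.2 d).

20.8 days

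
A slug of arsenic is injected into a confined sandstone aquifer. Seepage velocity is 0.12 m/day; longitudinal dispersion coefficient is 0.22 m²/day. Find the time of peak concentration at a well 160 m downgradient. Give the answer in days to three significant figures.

For the 1D instantaneous-source solution, setting ∂C/∂t = 0 at fixed x gives v²t² + 2Dt − x² = 0, so t = (√(D² + v²x²) − D)/v².
√(D² + v²x²) = √(0.22² + 0.12² × 160²) = 19.20; v² = 0.0144.
t = (19.20 − 0.22)/0.0144 = 1320 days (vs. the pure-advection estimate x/v = 1330 d).

1320 days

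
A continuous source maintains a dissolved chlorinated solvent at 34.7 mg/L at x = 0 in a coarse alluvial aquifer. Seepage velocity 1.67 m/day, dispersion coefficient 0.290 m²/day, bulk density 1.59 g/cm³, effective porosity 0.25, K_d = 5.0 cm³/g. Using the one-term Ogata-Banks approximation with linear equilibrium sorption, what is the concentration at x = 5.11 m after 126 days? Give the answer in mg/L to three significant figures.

28.1 mg/L

Retardation factor R = 1 + ρ_b·K_d/n = 1 + 1.59 × 5.0/0.25 = 32.80.
Sorption retards both mechanisms: v_R = v/R = 0.05091 m/day, D_R = D/R = 0.008841 m²/day.
v_R·t = 0.05091 × 126 = 6.41466 m; 2√(D_R t) = 2.111 m; argument = (5.11 − 6.41466)/2.111 = -0.6180.
C = C₀ × ½·erfc(-0.6180) = 34.7 × 0.8089 = 28.1 mg/L.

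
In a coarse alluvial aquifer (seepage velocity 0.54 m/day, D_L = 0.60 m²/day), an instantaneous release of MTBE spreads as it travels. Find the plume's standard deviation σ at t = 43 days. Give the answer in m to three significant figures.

Dispersive spreading gives a Gaussian with σ² = 2Dt; advection only shifts the center.
σ = √(2 × 0.60 × 43) = 7.18 m.

7.18 m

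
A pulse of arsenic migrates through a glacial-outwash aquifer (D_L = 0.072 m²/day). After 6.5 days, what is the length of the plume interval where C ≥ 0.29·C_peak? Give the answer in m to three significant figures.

3.04 m

The plume is Gaussian with σ = √(2Dt) = √(2 × 0.072 × 6.5) = 0.9675 m.
C/C_peak = exp(−Δx²/(2σ²)) = 0.29 ⇒ Δx = σ·√(−2 ln 0.29) = 0.9675 × 1.573 = 1.522 m.
Width = 2Δx = 3.04 m.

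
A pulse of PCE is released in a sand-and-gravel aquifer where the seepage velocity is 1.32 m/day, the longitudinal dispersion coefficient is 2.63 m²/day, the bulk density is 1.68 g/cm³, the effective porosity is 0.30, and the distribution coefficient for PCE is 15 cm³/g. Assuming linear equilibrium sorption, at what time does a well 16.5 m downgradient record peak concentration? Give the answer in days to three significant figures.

942 days

Retardation factor R = 1 + ρ_b·K_d/n = 1 + 1.68 × 15/0.30 = 85.00.
Sorption retards both mechanisms: v_R = v/R = 0.01553 m/day, D_R = D/R = 0.03094 m²/day.
Peak time from v_R²t² + 2D_R t − x² = 0: t = (√(D_R² + v_R²x²) − D_R)/v_R².
√(D_R² + v_R²x²) = √(0.03094² + 0.01553² × 16.5²) = 0.2581; v_R² = 0.0002412.
t = (0.2581 − 0.03094)/0.0002412 = 942 days.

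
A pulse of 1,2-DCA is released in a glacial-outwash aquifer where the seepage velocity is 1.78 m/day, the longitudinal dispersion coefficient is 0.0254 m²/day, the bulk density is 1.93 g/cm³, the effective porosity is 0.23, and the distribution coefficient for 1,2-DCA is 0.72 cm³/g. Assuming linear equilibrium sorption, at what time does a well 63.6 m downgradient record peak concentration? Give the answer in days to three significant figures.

252 days

Retardation factor R = 1 + ρ_b·K_d/n = 1 + 1.93 × 0.72/0.23 = 7.042.
Sorption retards both mechanisms: v_R = v/R = 0.2528 m/day, D_R = D/R = 0.003607 m²/day.
Peak time from v_R²t² + 2D_R t − x² = 0: t = (√(D_R² + v_R²x²) − D_R)/v_R².
√(D_R² + v_R²x²) = √(0.003607² + 0.2528² × 63.6²) = 16.08; v_R² = 0.06391.
t = (16.08 − 0.003607)/0.06391 = 252 days.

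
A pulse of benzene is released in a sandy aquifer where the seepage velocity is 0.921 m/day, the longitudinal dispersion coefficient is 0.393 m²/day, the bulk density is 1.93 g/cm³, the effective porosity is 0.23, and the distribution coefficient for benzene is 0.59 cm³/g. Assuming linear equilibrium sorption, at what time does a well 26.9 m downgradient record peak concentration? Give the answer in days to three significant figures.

Retardation factor R = 1 + ρ_b·K_d/n = 1 + 1.93 × 0.59/0.23 = 5.951.
Sorption retards both mechanisms: v_R = v/R = 0.1548 m/day, D_R = D/R = 0.06604 m²/day.
Peak time from v_R²t² + 2D_R t − x² = 0: t = (√(D_R² + v_R²x²) − D_R)/v_R².
√(D_R² + v_R²x²) = √(0.06604² + 0.1548² × 26.9²) = 4.165; v_R² = 0.02396.
t = (4.165 − 0.06604)/0.02396 = 171 days.

171 days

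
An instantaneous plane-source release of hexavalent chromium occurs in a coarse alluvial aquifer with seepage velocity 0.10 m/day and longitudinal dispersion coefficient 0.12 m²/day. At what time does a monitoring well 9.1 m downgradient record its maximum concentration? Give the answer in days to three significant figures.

79.8 days

For the 1D instantaneous-source solution, setting ∂C/∂t = 0 at fixed x gives v²t² + 2Dt − x² = 0, so t = (√(D² + v²x²) − D)/v².
√(D² + v²x²) = √(0.12² + 0.10² × 9.1²) = 0.9179; v² = 0.01.
t = (0.9179 − 0.12)/0.01 = 79.8 days (vs. the pure-advection estimate x/v = 91.0 d).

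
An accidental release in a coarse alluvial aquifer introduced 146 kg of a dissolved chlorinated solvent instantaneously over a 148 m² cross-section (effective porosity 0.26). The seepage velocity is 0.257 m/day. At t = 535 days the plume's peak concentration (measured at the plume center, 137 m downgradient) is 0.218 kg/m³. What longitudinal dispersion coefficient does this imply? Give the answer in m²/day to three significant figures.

0.0451 m²/day

At the plume center C_max = M/(n_e·A·√(4πDt)), so D = M²/(4πt·(n_e·A·C_max)²).
n_e·A·C_max = 0.26 × 148 × 0.218 = 8.389 kg/m.
D = 146²/(4π × 535 × 8.389²) = 0.0451 m²/day.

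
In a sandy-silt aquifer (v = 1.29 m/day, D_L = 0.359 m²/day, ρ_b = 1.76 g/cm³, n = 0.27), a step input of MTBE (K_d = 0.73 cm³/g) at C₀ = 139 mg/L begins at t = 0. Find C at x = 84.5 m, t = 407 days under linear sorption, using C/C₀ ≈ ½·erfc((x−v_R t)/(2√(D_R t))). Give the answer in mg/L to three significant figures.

115 mg/L

Retardation factor R = 1 + ρ_b·K_d/n = 1 + 1.76 × 0.73/0.27 = 5.759.
Sorption retards both mechanisms: v_R = v/R = 0.2240 m/day, D_R = D/R = 0.06234 m²/day.
v_R·t = 0.2240 × 407 = 91.168 m; 2√(D_R t) = 10.07 m; argument = (84.5 − 91.168)/10.07 = -0.6622.
C = C₀ × ½·erfc(-0.6622) = 139 × 0.8255 = 115 mg/L.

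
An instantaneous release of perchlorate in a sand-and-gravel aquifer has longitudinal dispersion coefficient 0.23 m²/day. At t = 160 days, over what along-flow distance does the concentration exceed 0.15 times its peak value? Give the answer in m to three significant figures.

The plume is Gaussian with σ = √(2Dt) = √(2 × 0.23 × 160) = 8.579 m.
C/C_peak = exp(−Δx²/(2σ²)) = 0.15 ⇒ Δx = σ·√(−2 ln 0.15) = 8.579 × 1.948 = 16.71 m.
Width = 2Δx = 33.4 m.

33.4 m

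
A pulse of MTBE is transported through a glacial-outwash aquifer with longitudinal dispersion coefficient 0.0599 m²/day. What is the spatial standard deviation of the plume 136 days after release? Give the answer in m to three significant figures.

Dispersive spreading gives a Gaussian with σ² = 2Dt; advection only shifts the center.
σ = √(2 × 0.0599 × 136) = 4.04 m.

4.04 m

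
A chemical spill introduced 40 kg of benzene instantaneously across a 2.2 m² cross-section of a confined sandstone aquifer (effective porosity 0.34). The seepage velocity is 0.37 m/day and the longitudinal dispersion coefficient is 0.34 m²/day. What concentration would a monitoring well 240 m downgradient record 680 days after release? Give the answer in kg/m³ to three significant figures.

For an instantaneous plane source, C(x,t) = M/(n_e·A·√(4πDt)) · exp(−(x−vt)²/(4Dt)), with n_e·A the pore (flow) area.
Plume center vt = 0.37 × 680 = 251.6 m, so the well at 240 m is 11.6 m upgradient of the peak.
√(4πDt) = 53.90 m, giving peak height M/(n_e·A·√(4πDt)) = 40/(0.34 × 2.2 × 53.90) = 0.9921 kg/m³.
(x−vt)²/(4Dt) = (-11.6)²/(4 × 0.34 × 680) = 0.1455; exp(−0.1455) = 0.8646.
C = 0.9921 × 0.8646 = 0.858 kg/m³.

0.858 kg/m³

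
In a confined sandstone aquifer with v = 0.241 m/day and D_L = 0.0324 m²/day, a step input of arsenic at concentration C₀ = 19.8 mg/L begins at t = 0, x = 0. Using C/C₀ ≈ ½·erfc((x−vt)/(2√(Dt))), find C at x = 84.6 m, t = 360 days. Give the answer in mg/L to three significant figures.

For a continuous step input, C/C₀ ≈ ½·erfc((x−vt)/(2√(Dt))).
vt = 0.241 × 360 = 86.76 m and 2√(Dt) = 2√(0.0324 × 360) = 6.831 m.
Argument (x−vt)/(2√(Dt)) = (84.6 − 86.76)/6.831 = -0.3162; ½·erfc(-0.3162) = 0.6726.
C = 19.8 × 0.6726 = 13.3 mg/L.

13.3 mg/L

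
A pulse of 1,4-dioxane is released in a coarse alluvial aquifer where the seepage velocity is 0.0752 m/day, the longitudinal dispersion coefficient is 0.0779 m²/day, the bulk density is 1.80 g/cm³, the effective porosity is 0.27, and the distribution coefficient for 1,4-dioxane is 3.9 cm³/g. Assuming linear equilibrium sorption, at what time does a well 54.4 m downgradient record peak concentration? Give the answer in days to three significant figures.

19200 days

Retardation factor R = 1 + ρ_b·K_d/n = 1 + 1.80 × 3.9/0.27 = 27.00.
Sorption retards both mechanisms: v_R = v/R = 0.002785 m/day, D_R = D/R = 0.002885 m²/day.
Peak time from v_R²t² + 2D_R t − x² = 0: t = (√(D_R² + v_R²x²) − D_R)/v_R².
√(D_R² + v_R²x²) = √(0.002885² + 0.002785² × 54.4²) = 0.1515; v_R² = 7.756e-06.
t = (0.1515 − 0.002885)/7.756e-06 = 19200 days.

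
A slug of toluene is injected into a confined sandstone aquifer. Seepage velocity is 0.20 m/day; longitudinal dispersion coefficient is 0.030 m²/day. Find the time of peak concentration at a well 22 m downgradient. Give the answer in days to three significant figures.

109 days

For the 1D instantaneous-source solution, setting ∂C/∂t = 0 at fixed x gives v²t² + 2Dt − x² = 0, so t = (√(D² + v²x²) − D)/v².
√(D² + v²x²) = √(0.030² + 0.20² × 22²) = 4.400; v² = 0.04.
t = (4.400 − 0.030)/0.04 = 109 days (vs. the pure-advection estimate x/v = 110 d).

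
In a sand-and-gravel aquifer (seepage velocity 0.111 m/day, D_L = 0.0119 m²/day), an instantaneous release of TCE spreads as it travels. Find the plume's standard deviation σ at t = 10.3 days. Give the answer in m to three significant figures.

Dispersive spreading gives a Gaussian with σ² = 2Dt; advection only shifts the center.
σ = √(2 × 0.0119 × 10.3) = 0.495 m.

0.495 m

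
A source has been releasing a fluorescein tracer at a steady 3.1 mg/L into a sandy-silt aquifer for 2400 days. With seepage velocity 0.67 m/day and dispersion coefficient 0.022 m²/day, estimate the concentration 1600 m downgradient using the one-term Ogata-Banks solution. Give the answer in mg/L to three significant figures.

2.42 mg/L

For a continuous step input, C/C₀ ≈ ½·erfc((x−vt)/(2√(Dt))).
vt = 0.67 × 2400 = 1608 m and 2√(Dt) = 2√(0.022 × 2400) = 14.53 m.
Argument (x−vt)/(2√(Dt)) = (1600 − 1608)/14.53 = -0.5506; ½·erfc(-0.5506) = 0.7819.
C = 3.1 × 0.7819 = 2.42 mg/L.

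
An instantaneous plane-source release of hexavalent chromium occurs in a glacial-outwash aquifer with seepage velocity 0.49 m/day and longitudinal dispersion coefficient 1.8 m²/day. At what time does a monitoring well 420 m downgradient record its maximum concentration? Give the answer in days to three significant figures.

For the 1D instantaneous-source solution, setting ∂C/∂t = 0 at fixed x gives v²t² + 2Dt − x² = 0, so t = (√(D² + v²x²) − D)/v².
√(D² + v²x²) = √(1.8² + 0.49² × 420²) = 205.8; v² = 0.2401.
t = (205.8 − 1.8)/0.2401 = 850 days (vs. the pure-advection estimate x/v = 857 d).

850 days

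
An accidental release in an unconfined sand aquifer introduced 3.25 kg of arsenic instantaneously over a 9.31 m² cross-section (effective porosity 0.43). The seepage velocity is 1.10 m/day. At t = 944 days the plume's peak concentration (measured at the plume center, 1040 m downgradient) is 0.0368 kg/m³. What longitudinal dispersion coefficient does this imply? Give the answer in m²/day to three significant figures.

At the plume center C_max = M/(n_e·A·√(4πDt)), so D = M²/(4πt·(n_e·A·C_max)²).
n_e·A·C_max = 0.43 × 9.31 × 0.0368 = 0.1473 kg/m.
D = 3.25²/(4π × 944 × 0.1473²) = 0.0410 m²/day.

0.0410 m²/day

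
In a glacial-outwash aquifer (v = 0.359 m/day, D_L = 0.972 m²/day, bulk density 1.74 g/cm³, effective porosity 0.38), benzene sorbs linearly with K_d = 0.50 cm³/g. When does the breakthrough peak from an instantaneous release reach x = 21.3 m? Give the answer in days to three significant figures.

Retardation factor R = 1 + ρ_b·K_d/n = 1 + 1.74 × 0.50/0.38 = 3.289.
Sorption retards both mechanisms: v_R = v/R = 0.1092 m/day, D_R = D/R = 0.2955 m²/day.
Peak time from v_R²t² + 2D_R t − x² = 0: t = (√(D_R² + v_R²x²) − D_R)/v_R².
√(D_R² + v_R²x²) = √(0.2955² + 0.1092² × 21.3²) = 2.345; v_R² = 0.01192.
t = (2.345 − 0.2955)/0.01192 = 172 days.

172 days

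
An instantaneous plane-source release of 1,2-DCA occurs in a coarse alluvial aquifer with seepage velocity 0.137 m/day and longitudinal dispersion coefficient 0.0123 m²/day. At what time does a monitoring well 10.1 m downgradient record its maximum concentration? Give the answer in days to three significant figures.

73.1 days

For the 1D instantaneous-source solution, setting ∂C/∂t = 0 at fixed x gives v²t² + 2Dt − x² = 0, so t = (√(D² + v²x²) − D)/v².
√(D² + v²x²) = √(0.0123² + 0.137² × 10.1²) = 1.384; v² = 0.018769.
t = (1.384 − 0.0123)/0.018769 = 73.1 days (vs. the pure-advection estimate x/v = 73.7 d).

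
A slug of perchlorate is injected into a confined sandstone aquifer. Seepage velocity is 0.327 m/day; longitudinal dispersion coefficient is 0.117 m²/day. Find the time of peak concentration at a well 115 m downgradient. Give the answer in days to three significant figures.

For the 1D instantaneous-source solution, setting ∂C/∂t = 0 at fixed x gives v²t² + 2Dt − x² = 0, so t = (√(D² + v²x²) − D)/v².
√(D² + v²x²) = √(0.117² + 0.327² × 115²) = 37.61; v² = 0.106929.
t = (37.61 − 0.117)/0.106929 = 351 days (vs. the pure-advection estimate x/v = 352 d).

351 days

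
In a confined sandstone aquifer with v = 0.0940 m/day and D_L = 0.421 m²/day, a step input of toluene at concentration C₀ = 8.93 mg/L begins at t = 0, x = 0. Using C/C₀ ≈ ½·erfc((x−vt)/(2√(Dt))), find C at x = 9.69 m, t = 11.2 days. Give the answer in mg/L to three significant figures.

0.0219 mg/L

For a continuous step input, C/C₀ ≈ ½·erfc((x−vt)/(2√(Dt))).
vt = 0.0940 × 11.2 = 1.0528 m and 2√(Dt) = 2√(0.421 × 11.2) = 4.343 m.
Argument (x−vt)/(2√(Dt)) = (9.69 − 1.0528)/4.343 = 1.989; ½·erfc(1.989) = 0.002455.
C = 8.93 × 0.002455 = 0.0219 mg/L.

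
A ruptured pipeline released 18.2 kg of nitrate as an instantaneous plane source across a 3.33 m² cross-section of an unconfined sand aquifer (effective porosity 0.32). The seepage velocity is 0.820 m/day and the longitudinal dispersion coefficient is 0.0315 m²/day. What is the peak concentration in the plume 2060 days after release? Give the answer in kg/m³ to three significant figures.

0.598 kg/m³

The peak of an instantaneous 1D plume sits at x = vt; there the Gaussian factor is 1 and C_max = M/(n_e·A·√(4πDt)), where n_e·A is the pore area the mass is dissolved in.
√(4πDt) = √(4π × 0.0315 × 2060) = 28.56 m, so C_max = 18.2/(0.32 × 3.33 × 28.56) = 0.598 kg/m³.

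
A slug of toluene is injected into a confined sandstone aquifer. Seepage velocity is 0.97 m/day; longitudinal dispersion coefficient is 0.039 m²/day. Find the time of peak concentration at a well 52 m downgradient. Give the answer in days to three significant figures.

53.6 days

For the 1D instantaneous-source solution, setting ∂C/∂t = 0 at fixed x gives v²t² + 2Dt − x² = 0, so t = (√(D² + v²x²) − D)/v².
√(D² + v²x²) = √(0.039² + 0.97² × 52²) = 50.44; v² = 0.9409.
t = (50.44 − 0.039)/0.9409 = 53.6 days (vs. the pure-advection estimate x/v = 53.6 d).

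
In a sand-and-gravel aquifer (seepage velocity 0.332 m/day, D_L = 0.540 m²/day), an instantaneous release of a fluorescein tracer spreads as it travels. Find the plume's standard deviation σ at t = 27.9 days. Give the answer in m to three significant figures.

5.49 m

Dispersive spreading gives a Gaussian with σ² = 2Dt; advection only shifts the center.
σ = √(2 × 0.540 × 27.9) = 5.49 m.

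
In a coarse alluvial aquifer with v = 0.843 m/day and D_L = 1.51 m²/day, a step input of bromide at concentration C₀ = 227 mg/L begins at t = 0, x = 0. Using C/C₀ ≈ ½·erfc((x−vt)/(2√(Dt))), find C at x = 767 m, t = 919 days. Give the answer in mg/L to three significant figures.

For a continuous step input, C/C₀ ≈ ½·erfc((x−vt)/(2√(Dt))).
vt = 0.843 × 919 = 774.717 m and 2√(Dt) = 2√(1.51 × 919) = 74.50 m.
Argument (x−vt)/(2√(Dt)) = (767 − 774.717)/74.50 = -0.1036; ½·erfc(-0.1036) = 0.5582.
C = 227 × 0.5582 = 127 mg/L.

127 mg/L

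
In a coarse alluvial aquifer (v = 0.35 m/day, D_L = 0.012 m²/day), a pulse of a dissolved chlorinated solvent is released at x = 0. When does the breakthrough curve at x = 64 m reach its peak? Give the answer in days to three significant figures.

For the 1D instantaneous-source solution, setting ∂C/∂t = 0 at fixed x gives v²t² + 2Dt − x² = 0, so t = (√(D² + v²x²) − D)/v².
√(D² + v²x²) = √(0.012² + 0.35² × 64²) = 22.40; v² = 0.1225.
t = (22.40 − 0.012)/0.1225 = 183 days (vs. the pure-advection estimate x/v = 183 d).

183 days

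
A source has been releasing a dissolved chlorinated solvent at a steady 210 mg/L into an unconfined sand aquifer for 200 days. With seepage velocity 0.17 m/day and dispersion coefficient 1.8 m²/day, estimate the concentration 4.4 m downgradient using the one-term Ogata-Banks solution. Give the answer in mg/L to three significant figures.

182 mg/L

For a continuous step input, C/C₀ ≈ ½·erfc((x−vt)/(2√(Dt))).
vt = 0.17 × 200 = 34 m and 2√(Dt) = 2√(1.8 × 200) = 37.95 m.
Argument (x−vt)/(2√(Dt)) = (4.4 − 34)/37.95 = -0.7800; ½·erfc(-0.7800) = 0.8650.
C = 210 × 0.8650 = 182 mg/L.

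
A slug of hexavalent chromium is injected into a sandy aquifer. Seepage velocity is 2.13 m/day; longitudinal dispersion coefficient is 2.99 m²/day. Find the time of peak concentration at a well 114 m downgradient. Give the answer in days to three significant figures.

52.9 days

For the 1D instantaneous-source solution, setting ∂C/∂t = 0 at fixed x gives v²t² + 2Dt − x² = 0, so t = (√(D² + v²x²) − D)/v².
√(D² + v²x²) = √(2.99² + 2.13² × 114²) = 242.8; v² = 4.5369.
t = (242.8 − 2.99)/4.5369 = 52.9 days (vs. the pure-advection estimate x/v = 53.5 d).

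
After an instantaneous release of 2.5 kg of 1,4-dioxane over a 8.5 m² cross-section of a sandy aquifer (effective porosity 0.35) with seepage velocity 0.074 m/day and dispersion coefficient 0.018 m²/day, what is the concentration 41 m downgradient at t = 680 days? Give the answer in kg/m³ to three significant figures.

0.0115 kg/m³

For an instantaneous plane source, C(x,t) = M/(n_e·A·√(4πDt)) · exp(−(x−vt)²/(4Dt)), with n_e·A the pore (flow) area.
Plume center vt = 0.074 × 680 = 50.32 m, so the well at 41 m is 9.32 m upgradient of the peak.
√(4πDt) = 12.40 m, giving peak height M/(n_e·A·√(4πDt)) = 2.5/(0.35 × 8.5 × 12.40) = 0.06777 kg/m³.
(x−vt)²/(4Dt) = (-9.32)²/(4 × 0.018 × 680) = 1.774; exp(−1.774) = 0.1697.
C = 0.06777 × 0.1697 = 0.0115 kg/m³.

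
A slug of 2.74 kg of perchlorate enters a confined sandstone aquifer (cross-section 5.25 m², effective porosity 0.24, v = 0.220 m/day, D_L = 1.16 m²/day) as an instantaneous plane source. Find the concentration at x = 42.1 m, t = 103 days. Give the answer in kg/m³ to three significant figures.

For an instantaneous plane source, C(x,t) = M/(n_e·A·√(4πDt)) · exp(−(x−vt)²/(4Dt)), with n_e·A the pore (flow) area.
Plume center vt = 0.220 × 103 = 22.66 m, so the well at 42.1 m is 19.44 m downgradient of the peak.
√(4πDt) = 38.75 m, giving peak height M/(n_e·A·√(4πDt)) = 2.74/(0.24 × 5.25 × 38.75) = 0.05612 kg/m³.
(x−vt)²/(4Dt) = (19.44)²/(4 × 1.16 × 103) = 0.7907; exp(−0.7907) = 0.4535.
C = 0.05612 × 0.4535 = 0.0255 kg/m³.

0.0255 kg/m³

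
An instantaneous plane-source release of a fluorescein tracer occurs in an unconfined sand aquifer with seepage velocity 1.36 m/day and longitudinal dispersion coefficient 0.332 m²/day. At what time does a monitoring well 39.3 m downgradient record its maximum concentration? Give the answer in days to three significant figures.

For the 1D instantaneous-source solution, setting ∂C/∂t = 0 at fixed x gives v²t² + 2Dt − x² = 0, so t = (√(D² + v²x²) − D)/v².
√(D² + v²x²) = √(0.332² + 1.36² × 39.3²) = 53.45; v² = 1.8496.
t = (53.45 − 0.332)/1.8496 = 28.7 days (vs. the pure-advection estimate x/v = 28.9 d).

28.7 days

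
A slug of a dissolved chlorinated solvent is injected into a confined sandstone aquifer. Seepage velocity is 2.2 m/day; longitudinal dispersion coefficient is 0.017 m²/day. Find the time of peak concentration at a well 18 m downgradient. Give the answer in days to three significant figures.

For the 1D instantaneous-source solution, setting ∂C/∂t = 0 at fixed x gives v²t² + 2Dt − x² = 0, so t = (√(D² + v²x²) − D)/v².
√(D² + v²x²) = √(0.017² + 2.2² × 18²) = 39.60; v² = 4.84.
t = (39.60 − 0.017)/4.84 = 8.18 days (vs. the pure-advection estimate x/v = 8.18 d).

8.18 days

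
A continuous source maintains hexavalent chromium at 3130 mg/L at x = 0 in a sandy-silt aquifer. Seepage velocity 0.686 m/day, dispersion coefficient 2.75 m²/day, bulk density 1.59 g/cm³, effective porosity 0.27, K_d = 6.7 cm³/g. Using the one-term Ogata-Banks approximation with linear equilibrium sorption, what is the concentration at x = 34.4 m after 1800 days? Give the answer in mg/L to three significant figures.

Retardation factor R = 1 + ρ_b·K_d/n = 1 + 1.59 × 6.7/0.27 = 40.46.
Sorption retards both mechanisms: v_R = v/R = 0.01696 m/day, D_R = D/R = 0.06797 m²/day.
v_R·t = 0.01696 × 1800 = 30.528 m; 2√(D_R t) = 22.12 m; argument = (34.4 − 30.528)/22.12 = 0.1750.
C = C₀ × ½·erfc(0.1750) = 3130 × 0.4023 = 1260 mg/L.

1260 mg/L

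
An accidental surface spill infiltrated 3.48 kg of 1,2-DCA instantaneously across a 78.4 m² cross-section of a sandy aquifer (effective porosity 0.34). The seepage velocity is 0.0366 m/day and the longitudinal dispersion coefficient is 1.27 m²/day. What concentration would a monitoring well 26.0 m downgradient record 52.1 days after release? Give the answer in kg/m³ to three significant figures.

For an instantaneous plane source, C(x,t) = M/(n_e·A·√(4πDt)) · exp(−(x−vt)²/(4Dt)), with n_e·A the pore (flow) area.
Plume center vt = 0.0366 × 52.1 = 1.90686 m, so the well at 26.0 m is 24.09314 m downgradient of the peak.
√(4πDt) = 28.84 m, giving peak height M/(n_e·A·√(4πDt)) = 3.48/(0.34 × 78.4 × 28.84) = 0.004527 kg/m³.
(x−vt)²/(4Dt) = (24.09314)²/(4 × 1.27 × 52.1) = 2.193; exp(−2.193) = 0.1116.
C = 0.004527 × 0.1116 = 0.000505 kg/m³.

0.000505 kg/m³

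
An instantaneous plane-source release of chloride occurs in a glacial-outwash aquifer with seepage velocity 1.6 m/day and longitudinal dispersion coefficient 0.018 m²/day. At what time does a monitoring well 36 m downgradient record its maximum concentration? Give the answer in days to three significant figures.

For the 1D instantaneous-source solution, setting ∂C/∂t = 0 at fixed x gives v²t² + 2Dt − x² = 0, so t = (√(D² + v²x²) − D)/v².
√(D² + v²x²) = √(0.018² + 1.6² × 36²) = 57.60; v² = 2.56.
t = (57.60 − 0.018)/2.56 = 22.5 days (vs. the pure-advection estimate x/v = 22.5 d).

22.5 days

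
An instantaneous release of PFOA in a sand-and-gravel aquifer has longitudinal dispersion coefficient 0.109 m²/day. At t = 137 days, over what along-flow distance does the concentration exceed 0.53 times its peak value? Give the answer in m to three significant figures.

The plume is Gaussian with σ = √(2Dt) = √(2 × 0.109 × 137) = 5.465 m.
C/C_peak = exp(−Δx²/(2σ²)) = 0.53 ⇒ Δx = σ·√(−2 ln 0.53) = 5.465 × 1.127 = 6.159 m.
Width = 2Δx = 12.3 m.

12.3 m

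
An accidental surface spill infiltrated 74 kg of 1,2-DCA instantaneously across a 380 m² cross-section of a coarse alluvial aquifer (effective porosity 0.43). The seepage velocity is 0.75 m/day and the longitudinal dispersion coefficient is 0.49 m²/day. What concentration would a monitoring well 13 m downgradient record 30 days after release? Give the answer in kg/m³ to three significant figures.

For an instantaneous plane source, C(x,t) = M/(n_e·A·√(4πDt)) · exp(−(x−vt)²/(4Dt)), with n_e·A the pore (flow) area.
Plume center vt = 0.75 × 30 = 22.5 m, so the well at 13 m is 9.5 m upgradient of the peak.
√(4πDt) = 13.59 m, giving peak height M/(n_e·A·√(4πDt)) = 74/(0.43 × 380 × 13.59) = 0.03332 kg/m³.
(x−vt)²/(4Dt) = (-9.5)²/(4 × 0.49 × 30) = 1.535; exp(−1.535) = 0.2155.
C = 0.03332 × 0.2155 = 0.00718 kg/m³.

0.00718 kg/m³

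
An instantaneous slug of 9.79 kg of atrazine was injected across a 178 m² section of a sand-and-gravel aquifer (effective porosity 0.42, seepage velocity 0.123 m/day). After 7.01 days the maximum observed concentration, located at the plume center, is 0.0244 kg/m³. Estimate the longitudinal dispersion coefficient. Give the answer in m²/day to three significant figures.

At the plume center C_max = M/(n_e·A·√(4πDt)), so D = M²/(4πt·(n_e·A·C_max)²).
n_e·A·C_max = 0.42 × 178 × 0.0244 = 1.824 kg/m.
D = 9.79²/(4π × 7.01 × 1.824²) = 0.327 m²/day.

0.327 m²/day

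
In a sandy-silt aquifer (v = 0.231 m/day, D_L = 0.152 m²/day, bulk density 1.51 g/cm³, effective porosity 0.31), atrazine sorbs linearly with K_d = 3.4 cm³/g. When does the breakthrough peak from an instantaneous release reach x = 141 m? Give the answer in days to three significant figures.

10700 days

Retardation factor R = 1 + ρ_b·K_d/n = 1 + 1.51 × 3.4/0.31 = 17.56.
Sorption retards both mechanisms: v_R = v/R = 0.01315 m/day, D_R = D/R = 0.008656 m²/day.
Peak time from v_R²t² + 2D_R t − x² = 0: t = (√(D_R² + v_R²x²) − D_R)/v_R².
√(D_R² + v_R²x²) = √(0.008656² + 0.01315² × 141²) = 1.854; v_R² = 0.0001729.
t = (1.854 − 0.008656)/0.0001729 = 10700 days.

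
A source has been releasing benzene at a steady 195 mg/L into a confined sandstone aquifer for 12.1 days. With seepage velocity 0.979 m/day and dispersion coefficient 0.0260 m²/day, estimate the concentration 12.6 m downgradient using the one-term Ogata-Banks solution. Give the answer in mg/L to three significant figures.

33.3 mg/L

For a continuous step input, C/C₀ ≈ ½·erfc((x−vt)/(2√(Dt))).
vt = 0.979 × 12.1 = 11.8459 m and 2√(Dt) = 2√(0.0260 × 12.1) = 1.122 m.
Argument (x−vt)/(2√(Dt)) = (12.6 − 11.8459)/1.122 = 0.6721; ½·erfc(0.6721) = 0.1709.
C = 195 × 0.1709 = 33.3 mg/L.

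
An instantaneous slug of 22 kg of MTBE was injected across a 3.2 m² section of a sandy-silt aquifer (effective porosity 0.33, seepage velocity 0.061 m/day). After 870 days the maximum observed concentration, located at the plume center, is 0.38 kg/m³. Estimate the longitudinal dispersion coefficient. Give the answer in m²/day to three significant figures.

At the plume center C_max = M/(n_e·A·√(4πDt)), so D = M²/(4πt·(n_e·A·C_max)²).
n_e·A·C_max = 0.33 × 3.2 × 0.38 = 0.4013 kg/m.
D = 22²/(4π × 870 × 0.4013²) = 0.275 m²/day.

0.275 m²/day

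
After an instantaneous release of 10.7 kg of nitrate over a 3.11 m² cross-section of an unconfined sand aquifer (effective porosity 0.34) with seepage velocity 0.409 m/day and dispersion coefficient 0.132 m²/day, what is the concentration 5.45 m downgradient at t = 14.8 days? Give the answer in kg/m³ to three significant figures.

1.95 kg/m³

For an instantaneous plane source, C(x,t) = M/(n_e·A·√(4πDt)) · exp(−(x−vt)²/(4Dt)), with n_e·A the pore (flow) area.
Plume center vt = 0.409 × 14.8 = 6.0532 m, so the well at 5.45 m is 0.6032 m upgradient of the peak.
√(4πDt) = 4.955 m, giving peak height M/(n_e·A·√(4πDt)) = 10.7/(0.34 × 3.11 × 4.955) = 2.042 kg/m³.
(x−vt)²/(4Dt) = (-0.6032)²/(4 × 0.132 × 14.8) = 0.04656; exp(−0.04656) = 0.9545.
C = 2.042 × 0.9545 = 1.95 kg/m³.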